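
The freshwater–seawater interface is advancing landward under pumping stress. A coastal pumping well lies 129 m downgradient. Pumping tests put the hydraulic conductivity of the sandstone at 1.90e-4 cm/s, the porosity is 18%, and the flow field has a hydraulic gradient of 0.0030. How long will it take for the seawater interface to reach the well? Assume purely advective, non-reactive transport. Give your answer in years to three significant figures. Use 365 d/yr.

129 years

K = 1.90e-4 cm/s × 864 = 0.1642 m/d
q = Ki = 0.1642 × 0.0030 = 4.925e-4 m/d
Seepage velocity v = q / n = 4.925e-4 / 0.18 = 0.002736 m/d
t = L / v = 129 / 0.002736 = 47150 d
   = 47150 / 365 = 129 yr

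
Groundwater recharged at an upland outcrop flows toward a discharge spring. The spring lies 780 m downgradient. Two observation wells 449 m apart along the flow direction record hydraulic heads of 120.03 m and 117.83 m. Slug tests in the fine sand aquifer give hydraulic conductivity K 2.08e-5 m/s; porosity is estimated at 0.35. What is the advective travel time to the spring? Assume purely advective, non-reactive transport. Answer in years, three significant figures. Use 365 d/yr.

Hydraulic gradient i = (120.03 − 117.83) / 449 = 2.20 / 449 = 0.004900
K = 2.08e-5 m/s × 86400 s/d = 1.797 m/d
Specific discharge q = 1.797 × 0.004900 = 0.008805 m/d
Average linear velocity = 0.008805 / 0.35 = 0.02516 m/d
t = L / v = 780 / 0.02516 = 31000 d
   = 31000 / 365 = 84.9 yr

84.9 years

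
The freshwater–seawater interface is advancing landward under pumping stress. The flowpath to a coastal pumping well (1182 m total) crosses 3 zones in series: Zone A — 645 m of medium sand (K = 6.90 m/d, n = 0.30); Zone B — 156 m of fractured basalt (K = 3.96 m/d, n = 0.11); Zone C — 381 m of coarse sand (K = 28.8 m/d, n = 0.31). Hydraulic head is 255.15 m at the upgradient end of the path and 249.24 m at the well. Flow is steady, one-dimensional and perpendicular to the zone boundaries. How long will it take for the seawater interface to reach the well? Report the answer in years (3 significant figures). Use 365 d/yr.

22.3 years

Total head drop ΔH = 255.15 − 249.24 = 5.91 m
Steady 1-D flow in series ⇒ the Darcy flux q is identical in every zone and the zone head losses add (resistances L/K in series).
Σ(L/K) = 645/6.90 + 156/3.96 + 381/28.8 = 93.48 + 39.39 + 13.23 = 146.1 d
q = ΔH / Σ(L/K) = 5.91 / 146.1 = 0.04045 m/d (same in every zone)
Zone A: v = q/n = 0.04045/0.30 = 0.1348 m/d → t_A = 645/0.1348 = 4784 d
Zone B: v = q/n = 0.04045/0.11 = 0.3677 m/d → t_B = 156/0.3677 = 424.2 d
Zone C: v = q/n = 0.04045/0.31 = 0.1305 m/d → t_C = 381/0.1305 = 2920 d
Total t = 4784 + 424.2 + 2920 = 8128 d
   = 8128 / 365 = 22.3 yr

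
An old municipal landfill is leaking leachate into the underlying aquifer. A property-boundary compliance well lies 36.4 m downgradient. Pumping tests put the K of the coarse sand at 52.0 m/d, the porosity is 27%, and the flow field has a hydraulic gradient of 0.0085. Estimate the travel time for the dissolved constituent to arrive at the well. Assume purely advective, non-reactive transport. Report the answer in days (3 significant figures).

Specific discharge q = 52.0 × 0.0085 = 0.4420 m/d
Average linear velocity = 0.4420 / 0.27 = 1.637 m/d
t = L / v = 36.4 / 1.637 = 22.24 d

22.2 days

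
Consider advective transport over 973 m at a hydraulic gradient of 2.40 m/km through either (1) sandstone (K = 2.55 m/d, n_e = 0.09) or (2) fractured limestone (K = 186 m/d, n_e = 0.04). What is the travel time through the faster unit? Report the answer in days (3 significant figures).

87.2 days

Unit 1 (sandstone): v = 2.55×0.0024/0.09 = 0.06800 m/d, t = 973/0.06800 = 14310 d
Unit 2 (fractured limestone): v = 186×0.0024/0.04 = 11.16 m/d, t = 973/11.16 = 87.19 d
Faster unit: t = 87.2 d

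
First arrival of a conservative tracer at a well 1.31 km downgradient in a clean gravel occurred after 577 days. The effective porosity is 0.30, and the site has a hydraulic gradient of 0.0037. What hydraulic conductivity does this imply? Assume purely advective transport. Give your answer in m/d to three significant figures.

184 m/d

L = 1.31 km = 1310 m
v = L / t = 1310 / 577 = 2.270 m/d
K = v · n / i = 2.270 × 0.30 / 0.0037 = 184 m/d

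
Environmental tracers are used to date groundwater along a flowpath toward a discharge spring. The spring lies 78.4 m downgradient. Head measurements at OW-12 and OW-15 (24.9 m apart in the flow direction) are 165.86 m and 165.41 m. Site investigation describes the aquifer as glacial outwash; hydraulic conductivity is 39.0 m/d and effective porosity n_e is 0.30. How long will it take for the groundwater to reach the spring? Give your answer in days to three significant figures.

33.4 days

Hydraulic gradient i = (165.86 − 165.41) / 24.9 = 0.45 / 24.9 = 0.01807
q = Ki = 39.0 × 0.01807 = 0.7048 m/d
v = Ki/n = 39.0·0.01807/0.30 = 2.349 m/d
t = L / v = 78.4 / 2.349 = 33.37 d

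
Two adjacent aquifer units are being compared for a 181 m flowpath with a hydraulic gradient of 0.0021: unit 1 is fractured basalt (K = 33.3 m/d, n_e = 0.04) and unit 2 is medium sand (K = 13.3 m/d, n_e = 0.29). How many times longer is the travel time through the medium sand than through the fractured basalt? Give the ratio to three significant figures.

18.2

Unit 1 (fractured basalt): v = 33.3×0.0021/0.04 = 1.748 m/d, t = 181/1.748 = 103.5 d
Unit 2 (medium sand): v = 13.3×0.0021/0.29 = 0.09631 m/d, t = 181/0.09631 = 1879 d
t(medium sand) / t(fractured basalt) = 1879/103.5 = 18.2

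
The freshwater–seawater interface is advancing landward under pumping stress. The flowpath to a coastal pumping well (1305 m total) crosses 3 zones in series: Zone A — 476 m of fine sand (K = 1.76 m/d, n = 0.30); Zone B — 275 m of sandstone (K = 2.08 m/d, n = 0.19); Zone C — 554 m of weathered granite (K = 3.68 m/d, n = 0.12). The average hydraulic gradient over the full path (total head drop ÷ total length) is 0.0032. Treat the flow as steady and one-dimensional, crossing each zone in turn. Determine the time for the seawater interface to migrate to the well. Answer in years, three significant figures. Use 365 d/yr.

For zones in series the flux q is common to all zones; the equivalent conductivity is the harmonic (thickness-weighted) mean, K_eq = L_total / Σ(L_j/K_j).
Σ(L/K) = 476/1.76 + 275/2.08 + 554/3.68 = 270.5 + 132.2 + 150.5 = 553.2 d
K_eq = L_total / Σ(L/K) = 1305 / 553.2 = 2.359 m/d
q = K_eq · i = 2.359 × 0.0032 = 0.007549 m/d (same in every zone)
Zone A: v = q/n = 0.007549/0.30 = 0.02516 m/d → t_A = 476/0.02516 = 18920 d
Zone B: v = q/n = 0.007549/0.19 = 0.03973 m/d → t_B = 275/0.03973 = 6922 d
Zone C: v = q/n = 0.007549/0.12 = 0.06291 m/d → t_C = 554/0.06291 = 8807 d
Total t = 18920 + 6922 + 8807 = 34650 d
   = 34650 / 365 = 94.9 yr

94.9 years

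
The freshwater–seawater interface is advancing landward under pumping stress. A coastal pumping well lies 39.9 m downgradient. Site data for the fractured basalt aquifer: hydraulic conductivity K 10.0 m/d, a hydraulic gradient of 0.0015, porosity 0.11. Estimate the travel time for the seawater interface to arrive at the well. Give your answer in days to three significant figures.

293 days

q = Ki = 10.0 × 0.0015 = 0.01500 m/d
Average linear velocity = 0.01500 / 0.11 = 0.1364 m/d
t = L / v = 39.9 / 0.1364 = 292.6 d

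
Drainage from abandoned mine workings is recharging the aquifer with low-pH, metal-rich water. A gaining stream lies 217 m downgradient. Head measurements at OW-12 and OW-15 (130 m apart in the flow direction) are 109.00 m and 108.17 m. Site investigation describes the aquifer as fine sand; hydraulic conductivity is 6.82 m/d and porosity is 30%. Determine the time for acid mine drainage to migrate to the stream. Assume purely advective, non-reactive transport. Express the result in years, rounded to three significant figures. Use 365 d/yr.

4.10 years

Hydraulic gradient i = (109.00 − 108.17) / 130 = 0.83 / 130 = 0.006385
Darcy flux q = K·i = 6.82 × 0.006385 = 0.04354 m/d
Seepage velocity v = q / n = 0.04354 / 0.30 = 0.1451 m/d
t = L / v = 217 / 0.1451 = 1495 d
   = 1495 / 365 = 4.10 yr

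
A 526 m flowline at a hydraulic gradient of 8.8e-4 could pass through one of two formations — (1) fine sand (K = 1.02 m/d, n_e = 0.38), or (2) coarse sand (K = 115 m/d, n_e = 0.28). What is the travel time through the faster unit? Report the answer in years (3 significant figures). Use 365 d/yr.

Unit 1 (fine sand): v = 1.02×8.8e-4/0.38 = 0.002362 m/d, t = 526/0.002362 = 222700 d
Unit 2 (coarse sand): v = 115×8.8e-4/0.28 = 0.3614 m/d, t = 526/0.3614 = 1455 d
Faster: 1455 d / 365 = 3.99 yr

3.99 years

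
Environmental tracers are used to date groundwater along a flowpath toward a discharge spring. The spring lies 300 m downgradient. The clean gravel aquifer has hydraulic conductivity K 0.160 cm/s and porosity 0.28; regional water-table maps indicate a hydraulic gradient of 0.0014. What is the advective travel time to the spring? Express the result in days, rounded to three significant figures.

K = 0.160 cm/s × 864 = 138.2 m/d
q = Ki = 138.2 × 0.0014 = 0.1935 m/d
Average linear velocity = 0.1935 / 0.28 = 0.6912 m/d
t = L / v = 300 / 0.6912 = 434.0 d

434 days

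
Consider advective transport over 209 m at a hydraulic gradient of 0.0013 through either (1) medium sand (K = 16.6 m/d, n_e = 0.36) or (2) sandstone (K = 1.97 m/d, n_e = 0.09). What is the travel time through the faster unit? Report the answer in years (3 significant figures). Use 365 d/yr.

Unit 1 (medium sand): v = 16.6×0.0013/0.36 = 0.05994 m/d, t = 209/0.05994 = 3487 d
Unit 2 (sandstone): v = 1.97×0.0013/0.09 = 0.02846 m/d, t = 209/0.02846 = 7345 d
Faster: 3487 d / 365 = 9.55 yr

9.55 years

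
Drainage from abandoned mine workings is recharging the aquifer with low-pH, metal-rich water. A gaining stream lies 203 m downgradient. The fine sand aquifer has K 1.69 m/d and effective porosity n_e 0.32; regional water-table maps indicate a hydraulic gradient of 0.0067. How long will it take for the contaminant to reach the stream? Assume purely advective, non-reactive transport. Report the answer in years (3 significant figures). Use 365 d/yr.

15.7 years

q = Ki = 1.69 × 0.0067 = 0.01132 m/d
v = Ki/n = 1.69·0.0067/0.32 = 0.03538 m/d
t = L / v = 203 / 0.03538 = 5737 d
   = 5737 / 365 = 15.7 yr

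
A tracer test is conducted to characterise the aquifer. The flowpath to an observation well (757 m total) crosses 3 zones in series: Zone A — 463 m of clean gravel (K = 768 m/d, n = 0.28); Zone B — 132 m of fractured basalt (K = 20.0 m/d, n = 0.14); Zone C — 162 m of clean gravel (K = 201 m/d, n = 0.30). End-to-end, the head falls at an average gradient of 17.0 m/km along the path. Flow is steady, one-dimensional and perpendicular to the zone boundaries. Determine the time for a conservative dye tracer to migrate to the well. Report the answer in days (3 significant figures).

For zones in series the flux q is common to all zones; the equivalent conductivity is the harmonic (thickness-weighted) mean, K_eq = L_total / Σ(L_j/K_j).
Σ(L/K) = 463/768 + 132/20.0 + 162/201 = 0.6029 + 6.600 + 0.8060 = 8.009 d
K_eq = L_total / Σ(L/K) = 757 / 8.009 = 94.52 m/d
q = K_eq · i = 94.52 × 0.017 = 1.607 m/d (same in every zone)
Zone A: v = q/n = 1.607/0.28 = 5.739 m/d → t_A = 463/5.739 = 80.68 d
Zone B: v = q/n = 1.607/0.14 = 11.48 m/d → t_B = 132/11.48 = 11.50 d
Zone C: v = q/n = 1.607/0.30 = 5.356 m/d → t_C = 162/5.356 = 30.25 d
Total t = 80.68 + 11.50 + 30.25 = 122.4 d

122 days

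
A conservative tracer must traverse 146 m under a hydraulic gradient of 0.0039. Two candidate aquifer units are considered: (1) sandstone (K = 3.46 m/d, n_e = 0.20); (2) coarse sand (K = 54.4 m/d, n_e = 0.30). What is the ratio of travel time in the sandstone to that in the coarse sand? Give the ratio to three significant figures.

10.5

Unit 1 (sandstone): v = 3.46×0.0039/0.20 = 0.06747 m/d, t = 146/0.06747 = 2164 d
Unit 2 (coarse sand): v = 54.4×0.0039/0.30 = 0.7072 m/d, t = 146/0.7072 = 206.4 d
t(sandstone) / t(coarse sand) = 2164/206.4 = 10.5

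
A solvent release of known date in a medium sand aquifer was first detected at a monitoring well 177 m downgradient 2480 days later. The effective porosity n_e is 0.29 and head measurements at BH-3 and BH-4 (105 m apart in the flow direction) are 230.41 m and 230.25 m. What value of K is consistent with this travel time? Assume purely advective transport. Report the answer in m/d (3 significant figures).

13.6 m/d

Hydraulic gradient i = (230.41 − 230.25) / 105 = 0.16 / 105 = 0.001524
v = L / t = 177 / 2480 = 0.07137 m/d
K = v · n / i = 0.07137 × 0.29 / 0.001524 = 13.6 m/d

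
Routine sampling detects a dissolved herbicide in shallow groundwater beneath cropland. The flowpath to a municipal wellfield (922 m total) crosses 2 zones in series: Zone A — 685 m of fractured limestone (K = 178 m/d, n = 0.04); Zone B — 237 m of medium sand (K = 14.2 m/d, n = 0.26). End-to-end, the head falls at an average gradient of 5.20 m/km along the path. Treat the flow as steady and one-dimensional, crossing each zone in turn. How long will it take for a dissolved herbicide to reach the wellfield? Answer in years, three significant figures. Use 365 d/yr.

1.04 years

Steady 1-D flow in series ⇒ the Darcy flux q is identical in every zone and the zone head losses add (resistances L/K in series).
Σ(L/K) = 685/178 + 237/14.2 = 3.848 + 16.69 = 20.54 d
K_eq = L_total / Σ(L/K) = 922 / 20.54 = 44.89 m/d
q = K_eq · i = 44.89 × 0.0052 = 0.2334 m/d (same in every zone)
Zone A: v = q/n = 0.2334/0.04 = 5.836 m/d → t_A = 685/5.836 = 117.4 d
Zone B: v = q/n = 0.2334/0.26 = 0.8978 m/d → t_B = 237/0.8978 = 264.0 d
Total t = 117.4 + 264.0 = 381.3 d
   = 381.3 / 365 = 1.04 yr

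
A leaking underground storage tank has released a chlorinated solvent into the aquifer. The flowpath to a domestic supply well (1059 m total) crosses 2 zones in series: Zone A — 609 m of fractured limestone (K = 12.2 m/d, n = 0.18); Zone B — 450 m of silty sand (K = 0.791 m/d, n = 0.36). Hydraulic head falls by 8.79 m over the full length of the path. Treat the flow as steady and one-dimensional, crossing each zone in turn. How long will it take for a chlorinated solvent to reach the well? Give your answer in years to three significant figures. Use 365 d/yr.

Continuity: the same q passes through each zone, so ΔH = q·Σ(L_j/K_j) — the zones act as resistances in series.
Σ(L/K) = 609/12.2 + 450/0.791 = 49.92 + 568.9 = 618.8 d
q = ΔH / Σ(L/K) = 8.79 / 618.8 = 0.01420 m/d (same in every zone)
Zone A: v = q/n = 0.01420/0.18 = 0.07891 m/d → t_A = 609/0.07891 = 7717 d
Zone B: v = q/n = 0.01420/0.36 = 0.03946 m/d → t_B = 450/0.03946 = 11400 d
Total t = 7717 + 11400 = 19120 d
   = 19120 / 365 = 52.4 yr

52.4 years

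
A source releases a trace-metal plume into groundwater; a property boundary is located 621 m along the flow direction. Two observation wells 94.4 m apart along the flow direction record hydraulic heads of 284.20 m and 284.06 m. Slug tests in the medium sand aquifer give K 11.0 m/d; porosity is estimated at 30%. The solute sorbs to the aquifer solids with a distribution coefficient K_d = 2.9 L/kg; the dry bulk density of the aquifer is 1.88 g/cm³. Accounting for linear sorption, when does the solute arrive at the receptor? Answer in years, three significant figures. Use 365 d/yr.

600 years

Hydraulic gradient i = (284.20 − 284.06) / 94.4 = 0.14 / 94.4 = 0.001483
Specific discharge q = 11.0 × 0.001483 = 0.01631 m/d
Seepage velocity v = q / n = 0.01631 / 0.30 = 0.05438 m/d
Retardation R = 1 + ρ_b·K_d/n = 1 + 1.88×2.9/0.30 = 19.17
Contaminant velocity v_c = v/R = 0.05438/19.17 = 0.002836 m/d
t = L/v_c = 621/0.002836 = 219000 d
   = 219000/365 = 600 yr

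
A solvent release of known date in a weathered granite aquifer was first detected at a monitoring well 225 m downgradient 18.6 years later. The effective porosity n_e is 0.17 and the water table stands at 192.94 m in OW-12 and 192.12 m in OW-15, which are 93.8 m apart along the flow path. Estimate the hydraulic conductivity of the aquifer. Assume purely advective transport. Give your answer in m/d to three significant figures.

Hydraulic gradient i = (192.94 − 192.12) / 93.8 = 0.82 / 93.8 = 0.008742
t = 18.6 years = 6789 d
v = L / t = 225 / 6789 = 0.03314 m/d
K = v · n / i = 0.03314 × 0.17 / 0.008742 = 0.644 m/d

0.644 m/d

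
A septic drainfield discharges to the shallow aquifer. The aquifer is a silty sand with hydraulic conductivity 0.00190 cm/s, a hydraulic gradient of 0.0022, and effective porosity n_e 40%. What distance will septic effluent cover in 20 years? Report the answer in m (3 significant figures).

65.9 m

K = 0.00190 cm/s × 864 = 1.642 m/d
Specific discharge q = 1.642 × 0.0022 = 0.003612 m/d
v_s = q/n_e = 0.003612/0.40 = 0.009029 m/d
T = 20 yr × 365 = 7300 d
L = v × T = 0.009029 × 7300 = 65.91 m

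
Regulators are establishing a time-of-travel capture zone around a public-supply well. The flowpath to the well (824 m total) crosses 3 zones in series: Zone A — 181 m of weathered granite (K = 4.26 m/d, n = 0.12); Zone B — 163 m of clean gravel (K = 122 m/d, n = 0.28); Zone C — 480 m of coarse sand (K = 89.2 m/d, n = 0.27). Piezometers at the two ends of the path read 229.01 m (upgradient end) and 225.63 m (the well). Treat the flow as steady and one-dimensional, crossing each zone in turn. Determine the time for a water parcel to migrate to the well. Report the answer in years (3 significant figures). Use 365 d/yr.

7.86 years

Total head drop ΔH = 229.01 − 225.63 = 3.38 m
Steady 1-D flow in series ⇒ the Darcy flux q is identical in every zone and the zone head losses add (resistances L/K in series).
Σ(L/K) = 181/4.26 + 163/122 + 480/89.2 = 42.49 + 1.336 + 5.381 = 49.21 d
q = ΔH / Σ(L/K) = 3.38 / 49.21 = 0.06869 m/d (same in every zone)
Zone A: v = q/n = 0.06869/0.12 = 0.5724 m/d → t_A = 181/0.5724 = 316.2 d
Zone B: v = q/n = 0.06869/0.28 = 0.2453 m/d → t_B = 163/0.2453 = 664.4 d
Zone C: v = q/n = 0.06869/0.27 = 0.2544 m/d → t_C = 480/0.2544 = 1887 d
Total t = 316.2 + 664.4 + 1887 = 2867 d
   = 2867 / 365 = 7.86 yr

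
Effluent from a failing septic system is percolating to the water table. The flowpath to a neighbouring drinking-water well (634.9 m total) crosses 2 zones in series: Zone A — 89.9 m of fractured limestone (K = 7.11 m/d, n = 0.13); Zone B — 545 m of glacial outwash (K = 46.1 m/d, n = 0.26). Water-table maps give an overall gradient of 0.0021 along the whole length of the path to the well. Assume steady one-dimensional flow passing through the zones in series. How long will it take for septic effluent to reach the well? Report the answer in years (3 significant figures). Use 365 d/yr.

7.71 years

For zones in series the flux q is common to all zones; the equivalent conductivity is the harmonic (thickness-weighted) mean, K_eq = L_total / Σ(L_j/K_j).
Σ(L/K) = 89.9/7.11 + 545/46.1 = 12.64 + 11.82 = 24.47 d
K_eq = L_total / Σ(L/K) = 634.9 / 24.47 = 25.95 m/d
q = K_eq · i = 25.95 × 0.0021 = 0.05449 m/d (same in every zone)
Zone A: v = q/n = 0.05449/0.13 = 0.4192 m/d → t_A = 89.9/0.4192 = 214.5 d
Zone B: v = q/n = 0.05449/0.26 = 0.2096 m/d → t_B = 545/0.2096 = 2600 d
Total t = 214.5 + 2600 = 2815 d
   = 2815 / 365 = 7.71 yr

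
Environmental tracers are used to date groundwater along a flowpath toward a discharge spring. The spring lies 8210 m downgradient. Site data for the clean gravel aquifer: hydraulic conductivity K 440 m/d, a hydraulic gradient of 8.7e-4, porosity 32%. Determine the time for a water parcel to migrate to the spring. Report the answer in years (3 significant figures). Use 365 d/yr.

Darcy flux q = K·i = 440 × 8.7e-4 = 0.3828 m/d
v_s = q/n_e = 0.3828/0.32 = 1.196 m/d
t = L / v = 8210 / 1.196 = 6863 d
   = 6863 / 365 = 18.8 yr

18.8 years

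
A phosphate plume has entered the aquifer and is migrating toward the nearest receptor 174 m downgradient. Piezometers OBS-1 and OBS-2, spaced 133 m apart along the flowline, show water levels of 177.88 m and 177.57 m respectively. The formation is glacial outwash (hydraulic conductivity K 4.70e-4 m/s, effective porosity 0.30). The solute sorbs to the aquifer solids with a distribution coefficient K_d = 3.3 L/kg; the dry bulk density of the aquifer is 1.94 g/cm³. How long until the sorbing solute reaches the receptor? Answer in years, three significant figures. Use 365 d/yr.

33.8 years

Hydraulic gradient i = (177.88 − 177.57) / 133 = 0.31 / 133 = 0.002331
K = 4.70e-4 m/s × 86400 s/d = 40.61 m/d
Darcy flux q = K·i = 40.61 × 0.002331 = 0.09465 m/d
Average linear velocity = 0.09465 / 0.30 = 0.3155 m/d
Retardation R = 1 + ρ_b·K_d/n = 1 + 1.94×3.3/0.30 = 22.34
Contaminant velocity v_c = v/R = 0.3155/22.34 = 0.01412 m/d
t = L/v_c = 174/0.01412 = 12320 d
   = 12320/365 = 33.8 yr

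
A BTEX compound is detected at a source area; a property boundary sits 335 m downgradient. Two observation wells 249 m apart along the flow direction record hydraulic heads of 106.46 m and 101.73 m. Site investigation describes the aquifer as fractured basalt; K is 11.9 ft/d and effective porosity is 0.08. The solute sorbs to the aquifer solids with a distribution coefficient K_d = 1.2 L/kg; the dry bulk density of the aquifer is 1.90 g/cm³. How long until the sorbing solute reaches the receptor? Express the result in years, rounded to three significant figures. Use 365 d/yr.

Hydraulic gradient i = (106.46 − 101.73) / 249 = 4.73 / 249 = 0.01900
K = 11.9 ft/d × 0.3048 = 3.627 m/d
Darcy flux q = K·i = 3.627 × 0.01900 = 0.06890 m/d
v = Ki/n = 3.627·0.01900/0.08 = 0.8613 m/d
Retardation R = 1 + ρ_b·K_d/n = 1 + 1.90×1.2/0.08 = 29.50
Contaminant velocity v_c = v/R = 0.8613/29.50 = 0.02920 m/d
t = L/v_c = 335/0.02920 = 11470 d
   = 11470/365 = 31.4 yr

31.4 years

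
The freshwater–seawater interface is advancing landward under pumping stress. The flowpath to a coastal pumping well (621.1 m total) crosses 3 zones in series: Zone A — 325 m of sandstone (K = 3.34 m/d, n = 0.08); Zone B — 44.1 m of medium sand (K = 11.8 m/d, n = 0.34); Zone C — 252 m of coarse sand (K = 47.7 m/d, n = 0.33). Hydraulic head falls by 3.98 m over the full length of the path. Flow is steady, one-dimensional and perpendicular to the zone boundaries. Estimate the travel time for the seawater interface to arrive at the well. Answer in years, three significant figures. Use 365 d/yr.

Continuity: the same q passes through each zone, so ΔH = q·Σ(L_j/K_j) — the zones act as resistances in series.
Σ(L/K) = 325/3.34 + 44.1/11.8 + 252/47.7 = 97.31 + 3.737 + 5.283 = 106.3 d
q = ΔH / Σ(L/K) = 3.98 / 106.3 = 0.03743 m/d (same in every zone)
Zone A: v = q/n = 0.03743/0.08 = 0.4679 m/d → t_A = 325/0.4679 = 694.6 d
Zone B: v = q/n = 0.03743/0.34 = 0.1101 m/d → t_B = 44.1/0.1101 = 400.6 d
Zone C: v = q/n = 0.03743/0.33 = 0.1134 m/d → t_C = 252/0.1134 = 2222 d
Total t = 694.6 + 400.6 + 2222 = 3317 d
   = 3317 / 365 = 9.09 yr

9.09 years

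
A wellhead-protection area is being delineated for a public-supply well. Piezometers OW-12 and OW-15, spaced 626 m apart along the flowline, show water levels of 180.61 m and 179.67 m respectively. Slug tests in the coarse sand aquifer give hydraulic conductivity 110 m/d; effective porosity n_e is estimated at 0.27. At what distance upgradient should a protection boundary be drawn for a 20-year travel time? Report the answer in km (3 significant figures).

4.47 km

Hydraulic gradient i = (180.61 − 179.67) / 626 = 0.94 / 626 = 0.001502
q = Ki = 110 × 0.001502 = 0.1652 m/d
v = Ki/n = 110·0.001502/0.27 = 0.6118 m/d
T = 20 yr × 365 = 7300 d
L = v × T = 0.6118 × 7300 = 4466 m
   = 4.47 km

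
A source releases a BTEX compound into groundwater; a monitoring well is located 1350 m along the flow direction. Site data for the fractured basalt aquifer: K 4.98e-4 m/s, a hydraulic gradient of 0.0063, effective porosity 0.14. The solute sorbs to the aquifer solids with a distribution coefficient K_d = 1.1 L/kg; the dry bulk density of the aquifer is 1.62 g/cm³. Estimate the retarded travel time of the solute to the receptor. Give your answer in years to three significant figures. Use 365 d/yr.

26.2 years

K = 4.98e-4 m/s × 86400 s/d = 43.03 m/d
q = Ki = 43.03 × 0.0063 = 0.2711 m/d
v = Ki/n = 43.03·0.0063/0.14 = 1.936 m/d
Retardation R = 1 + ρ_b·K_d/n = 1 + 1.62×1.1/0.14 = 13.73
Contaminant velocity v_c = v/R = 1.936/13.73 = 0.1410 m/d
t = L/v_c = 1350/0.1410 = 9572 d
   = 9572/365 = 26.2 yr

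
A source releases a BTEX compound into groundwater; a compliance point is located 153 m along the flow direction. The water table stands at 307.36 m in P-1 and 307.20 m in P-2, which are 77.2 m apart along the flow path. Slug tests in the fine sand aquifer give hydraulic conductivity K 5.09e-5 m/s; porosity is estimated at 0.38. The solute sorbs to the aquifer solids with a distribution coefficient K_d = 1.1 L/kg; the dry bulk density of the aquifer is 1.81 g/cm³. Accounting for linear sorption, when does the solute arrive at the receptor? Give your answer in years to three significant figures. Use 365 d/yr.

Hydraulic gradient i = (307.36 − 307.20) / 77.2 = 0.16 / 77.2 = 0.002073
K = 5.09e-5 m/s × 86400 s/d = 4.398 m/d
Darcy flux q = K·i = 4.398 × 0.002073 = 0.009115 m/d
Seepage velocity v = q / n = 0.009115 / 0.38 = 0.02399 m/d
Retardation R = 1 + ρ_b·K_d/n = 1 + 1.81×1.1/0.38 = 6.239
Contaminant velocity v_c = v/R = 0.02399/6.239 = 0.003844 m/d
t = L/v_c = 153/0.003844 = 39800 d
   = 39800/365 = 109 yr

109 years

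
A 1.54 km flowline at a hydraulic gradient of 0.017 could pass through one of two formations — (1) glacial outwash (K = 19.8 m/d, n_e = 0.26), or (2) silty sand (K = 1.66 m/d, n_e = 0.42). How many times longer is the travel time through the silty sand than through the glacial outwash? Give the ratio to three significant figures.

19.3

Unit 1 (glacial outwash): v = 19.8×0.017/0.26 = 1.295 m/d, t = 1540/1.295 = 1190 d
Unit 2 (silty sand): v = 1.66×0.017/0.42 = 0.06719 m/d, t = 1540/0.06719 = 22920 d
t(silty sand) / t(glacial outwash) = 22920/1190 = 19.3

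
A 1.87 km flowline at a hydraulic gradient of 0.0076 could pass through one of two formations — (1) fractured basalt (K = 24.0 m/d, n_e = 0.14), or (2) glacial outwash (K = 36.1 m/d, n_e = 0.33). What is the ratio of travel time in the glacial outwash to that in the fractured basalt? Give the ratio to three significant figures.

1.57

Unit 1 (fractured basalt): v = 24.0×0.0076/0.14 = 1.303 m/d, t = 1870/1.303 = 1435 d
Unit 2 (glacial outwash): v = 36.1×0.0076/0.33 = 0.8314 m/d, t = 1870/0.8314 = 2249 d
t(glacial outwash) / t(fractured basalt) = 2249/1435 = 1.57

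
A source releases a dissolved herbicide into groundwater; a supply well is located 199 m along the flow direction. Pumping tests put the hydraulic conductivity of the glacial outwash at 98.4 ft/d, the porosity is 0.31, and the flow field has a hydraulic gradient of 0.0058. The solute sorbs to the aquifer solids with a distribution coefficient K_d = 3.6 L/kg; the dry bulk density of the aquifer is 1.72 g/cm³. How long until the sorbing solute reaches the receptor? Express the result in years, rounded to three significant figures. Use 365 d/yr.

20.4 years

K = 98.4 ft/d × 0.3048 = 29.99 m/d
Specific discharge q = 29.99 × 0.0058 = 0.1740 m/d
v = Ki/n = 29.99·0.0058/0.31 = 0.5611 m/d
Retardation R = 1 + ρ_b·K_d/n = 1 + 1.72×3.6/0.31 = 20.97
Contaminant velocity v_c = v/R = 0.5611/20.97 = 0.02675 m/d
t = L/v_c = 199/0.02675 = 7438 d
   = 7438/365 = 20.4 yr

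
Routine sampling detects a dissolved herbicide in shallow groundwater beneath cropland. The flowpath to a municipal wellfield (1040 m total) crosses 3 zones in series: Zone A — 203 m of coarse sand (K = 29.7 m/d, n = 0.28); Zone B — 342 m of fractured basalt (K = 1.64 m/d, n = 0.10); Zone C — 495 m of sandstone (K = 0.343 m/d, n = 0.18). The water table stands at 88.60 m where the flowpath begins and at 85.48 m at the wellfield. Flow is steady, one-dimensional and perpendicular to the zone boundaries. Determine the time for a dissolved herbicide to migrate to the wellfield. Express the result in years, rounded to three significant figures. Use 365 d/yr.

Total head drop ΔH = 88.60 − 85.48 = 3.12 m
Steady 1-D flow in series ⇒ the Darcy flux q is identical in every zone and the zone head losses add (resistances L/K in series).
Σ(L/K) = 203/29.7 + 342/1.64 + 495/0.343 = 6.835 + 208.5 + 1443 = 1659 d
q = ΔH / Σ(L/K) = 3.12 / 1659 = 0.001881 m/d (same in every zone)
Zone A: v = q/n = 0.001881/0.28 = 0.006719 m/d → t_A = 203/0.006719 = 30210 d
Zone B: v = q/n = 0.001881/0.10 = 0.01881 m/d → t_B = 342/0.01881 = 18180 d
Zone C: v = q/n = 0.001881/0.18 = 0.01045 m/d → t_C = 495/0.01045 = 47360 d
Total t = 30210 + 18180 + 47360 = 95760 d
   = 95760 / 365 = 262 yr

262 years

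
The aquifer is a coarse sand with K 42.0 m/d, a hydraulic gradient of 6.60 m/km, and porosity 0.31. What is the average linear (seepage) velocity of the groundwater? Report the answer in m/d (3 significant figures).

q = Ki = 42.0 × 0.0066 = 0.2772 m/d
v_s = q/n_e = 0.2772/0.31 = 0.8942 m/d

0.894 m/d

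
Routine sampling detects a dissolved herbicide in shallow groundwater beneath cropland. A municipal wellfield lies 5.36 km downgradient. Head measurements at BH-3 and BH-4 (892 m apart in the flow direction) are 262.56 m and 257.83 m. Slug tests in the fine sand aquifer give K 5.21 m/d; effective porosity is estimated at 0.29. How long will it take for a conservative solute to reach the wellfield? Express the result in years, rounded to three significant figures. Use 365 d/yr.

Hydraulic gradient i = (262.56 − 257.83) / 892 = 4.73 / 892 = 0.005303
q = Ki = 5.21 × 0.005303 = 0.02763 m/d
v_s = q/n_e = 0.02763/0.29 = 0.09527 m/d
L = 5.36 km = 5360 m
t = L / v = 5360 / 0.09527 = 56260 d
   = 56260 / 365 = 154 yr

154 years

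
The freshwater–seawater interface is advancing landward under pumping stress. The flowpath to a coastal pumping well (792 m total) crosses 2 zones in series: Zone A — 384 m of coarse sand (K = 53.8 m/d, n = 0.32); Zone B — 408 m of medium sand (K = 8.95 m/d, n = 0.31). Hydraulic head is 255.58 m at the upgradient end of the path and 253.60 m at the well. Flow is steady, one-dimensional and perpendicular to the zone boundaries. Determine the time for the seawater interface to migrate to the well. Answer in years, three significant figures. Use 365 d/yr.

18.2 years

Total head drop ΔH = 255.58 − 253.60 = 1.98 m
Steady 1-D flow in series ⇒ the Darcy flux q is identical in every zone and the zone head losses add (resistances L/K in series).
Σ(L/K) = 384/53.8 + 408/8.95 = 7.138 + 45.59 = 52.72 d
q = ΔH / Σ(L/K) = 1.98 / 52.72 = 0.03755 m/d (same in every zone)
Zone A: v = q/n = 0.03755/0.32 = 0.1174 m/d → t_A = 384/0.1174 = 3272 d
Zone B: v = q/n = 0.03755/0.31 = 0.1211 m/d → t_B = 408/0.1211 = 3368 d
Total t = 3272 + 3368 = 6640 d
   = 6640 / 365 = 18.2 yr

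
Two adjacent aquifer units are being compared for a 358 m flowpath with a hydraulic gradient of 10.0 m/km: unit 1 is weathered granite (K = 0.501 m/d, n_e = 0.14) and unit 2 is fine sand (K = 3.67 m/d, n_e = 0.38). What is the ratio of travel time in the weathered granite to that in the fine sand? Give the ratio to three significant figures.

2.70

Unit 1 (weathered granite): v = 0.501×0.010/0.14 = 0.03579 m/d, t = 358/0.03579 = 10000 d
Unit 2 (fine sand): v = 3.67×0.010/0.38 = 0.09658 m/d, t = 358/0.09658 = 3707 d
t(weathered granite) / t(fine sand) = 10000/3707 = 2.70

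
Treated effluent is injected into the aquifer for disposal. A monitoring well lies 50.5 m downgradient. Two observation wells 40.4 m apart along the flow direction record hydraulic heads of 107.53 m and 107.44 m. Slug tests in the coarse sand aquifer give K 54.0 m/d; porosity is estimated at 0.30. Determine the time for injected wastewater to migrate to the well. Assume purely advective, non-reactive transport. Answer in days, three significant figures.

126 days

Hydraulic gradient i = (107.53 − 107.44) / 40.4 = 0.09 / 40.4 = 0.002228
Specific discharge q = 54.0 × 0.002228 = 0.1203 m/d
Average linear velocity = 0.1203 / 0.30 = 0.4010 m/d
t = L / v = 50.5 / 0.4010 = 125.9 d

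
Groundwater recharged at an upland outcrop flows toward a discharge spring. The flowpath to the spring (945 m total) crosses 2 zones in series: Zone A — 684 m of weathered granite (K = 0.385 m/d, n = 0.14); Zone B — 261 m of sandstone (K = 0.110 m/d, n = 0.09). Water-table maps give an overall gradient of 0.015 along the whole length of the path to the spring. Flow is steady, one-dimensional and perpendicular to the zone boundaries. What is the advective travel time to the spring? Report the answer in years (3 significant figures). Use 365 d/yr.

Steady 1-D flow in series ⇒ the Darcy flux q is identical in every zone and the zone head losses add (resistances L/K in series).
Σ(L/K) = 684/0.385 + 261/0.110 = 1777 + 2373 = 4149 d
K_eq = L_total / Σ(L/K) = 945 / 4149 = 0.2277 m/d
q = K_eq · i = 0.2277 × 0.015 = 0.003416 m/d (same in every zone)
Zone A: v = q/n = 0.003416/0.14 = 0.02440 m/d → t_A = 684/0.02440 = 28030 d
Zone B: v = q/n = 0.003416/0.09 = 0.03796 m/d → t_B = 261/0.03796 = 6876 d
Total t = 28030 + 6876 = 34910 d
   = 34910 / 365 = 95.6 yr

95.6 years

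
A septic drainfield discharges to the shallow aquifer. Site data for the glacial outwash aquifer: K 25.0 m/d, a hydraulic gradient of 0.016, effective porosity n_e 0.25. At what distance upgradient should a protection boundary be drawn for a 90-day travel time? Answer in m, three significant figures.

144 m

Specific discharge q = 25.0 × 0.016 = 0.4000 m/d
v = Ki/n = 25.0·0.016/0.25 = 1.600 m/d
L = v × T = 1.600 × 90 = 144.0 m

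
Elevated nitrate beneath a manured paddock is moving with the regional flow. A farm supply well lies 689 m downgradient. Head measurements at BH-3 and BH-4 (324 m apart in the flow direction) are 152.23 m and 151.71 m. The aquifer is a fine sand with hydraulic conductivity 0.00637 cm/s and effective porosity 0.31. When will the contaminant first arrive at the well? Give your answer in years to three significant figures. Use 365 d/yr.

Hydraulic gradient i = (152.23 − 151.71) / 324 = 0.52 / 324 = 0.001605
K = 0.00637 cm/s × 864 = 5.504 m/d
Darcy flux q = K·i = 5.504 × 0.001605 = 0.008833 m/d
Seepage velocity v = q / n = 0.008833 / 0.31 = 0.02849 m/d
t = L / v = 689 / 0.02849 = 24180 d
   = 24180 / 365 = 66.2 yr

66.2 years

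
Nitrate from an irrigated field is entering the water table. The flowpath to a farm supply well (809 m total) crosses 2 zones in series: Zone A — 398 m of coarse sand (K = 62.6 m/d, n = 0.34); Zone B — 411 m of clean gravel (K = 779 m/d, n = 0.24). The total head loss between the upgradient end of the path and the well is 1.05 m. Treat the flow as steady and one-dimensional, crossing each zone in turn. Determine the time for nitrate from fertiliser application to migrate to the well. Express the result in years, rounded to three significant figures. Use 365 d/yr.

4.20 years

Continuity: the same q passes through each zone, so ΔH = q·Σ(L_j/K_j) — the zones act as resistances in series.
Σ(L/K) = 398/62.6 + 411/779 = 6.358 + 0.5276 = 6.885 d
q = ΔH / Σ(L/K) = 1.05 / 6.885 = 0.1525 m/d (same in every zone)
Zone A: v = q/n = 0.1525/0.34 = 0.4485 m/d → t_A = 398/0.4485 = 887.4 d
Zone B: v = q/n = 0.1525/0.24 = 0.6354 m/d → t_B = 411/0.6354 = 646.8 d
Total t = 887.4 + 646.8 = 1534 d
   = 1534 / 365 = 4.20 yr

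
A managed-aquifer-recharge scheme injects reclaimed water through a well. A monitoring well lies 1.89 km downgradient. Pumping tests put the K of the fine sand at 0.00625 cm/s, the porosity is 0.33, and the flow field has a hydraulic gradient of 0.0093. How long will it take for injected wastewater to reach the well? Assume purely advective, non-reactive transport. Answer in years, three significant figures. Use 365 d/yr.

K = 0.00625 cm/s × 864 = 5.400 m/d
Darcy flux q = K·i = 5.400 × 0.0093 = 0.05022 m/d
Seepage velocity v = q / n = 0.05022 / 0.33 = 0.1522 m/d
L = 1.89 km = 1890 m
t = L / v = 1890 / 0.1522 = 12420 d
   = 12420 / 365 = 34.0 yr

34.0 years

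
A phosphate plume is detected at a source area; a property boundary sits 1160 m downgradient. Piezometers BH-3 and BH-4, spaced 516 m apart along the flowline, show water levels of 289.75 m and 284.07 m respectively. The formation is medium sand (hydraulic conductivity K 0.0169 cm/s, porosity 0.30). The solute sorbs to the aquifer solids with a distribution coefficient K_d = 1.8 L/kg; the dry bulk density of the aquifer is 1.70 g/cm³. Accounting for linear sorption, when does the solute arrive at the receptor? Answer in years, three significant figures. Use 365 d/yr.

Hydraulic gradient i = (289.75 − 284.07) / 516 = 5.68 / 516 = 0.01101
K = 0.0169 cm/s × 864 = 14.60 m/d
Specific discharge q = 14.60 × 0.01101 = 0.1607 m/d
v_s = q/n_e = 0.1607/0.30 = 0.5358 m/d
Retardation R = 1 + ρ_b·K_d/n = 1 + 1.70×1.8/0.30 = 11.20
Contaminant velocity v_c = v/R = 0.5358/11.20 = 0.04784 m/d
t = L/v_c = 1160/0.04784 = 24250 d
   = 24250/365 = 66.4 yr

66.4 years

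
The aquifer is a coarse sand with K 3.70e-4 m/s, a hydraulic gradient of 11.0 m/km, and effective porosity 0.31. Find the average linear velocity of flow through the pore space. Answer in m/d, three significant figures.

1.13 m/d

K = 3.70e-4 m/s × 86400 s/d = 31.97 m/d
Darcy flux q = K·i = 31.97 × 0.011 = 0.3516 m/d
v = Ki/n = 31.97·0.011/0.31 = 1.134 m/d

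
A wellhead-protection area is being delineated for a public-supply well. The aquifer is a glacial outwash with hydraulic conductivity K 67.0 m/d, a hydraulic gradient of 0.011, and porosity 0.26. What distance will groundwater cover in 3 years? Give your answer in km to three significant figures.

Specific discharge q = 67.0 × 0.011 = 0.7370 m/d
Seepage velocity v = q / n = 0.7370 / 0.26 = 2.835 m/d
T = 3 yr × 365 = 1095 d
L = v × T = 2.835 × 1095 = 3104 m
   = 3.10 km

3.10 km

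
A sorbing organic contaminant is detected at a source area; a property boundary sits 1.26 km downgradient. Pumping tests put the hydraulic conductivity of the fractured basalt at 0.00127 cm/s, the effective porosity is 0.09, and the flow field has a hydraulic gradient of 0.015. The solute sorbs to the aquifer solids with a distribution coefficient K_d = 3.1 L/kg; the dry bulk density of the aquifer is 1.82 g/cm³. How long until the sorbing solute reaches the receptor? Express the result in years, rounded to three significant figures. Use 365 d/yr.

1200 years

K = 0.00127 cm/s × 864 = 1.097 m/d
Darcy flux q = K·i = 1.097 × 0.015 = 0.01646 m/d
v_s = q/n_e = 0.01646/0.09 = 0.1829 m/d
Retardation R = 1 + ρ_b·K_d/n = 1 + 1.82×3.1/0.09 = 63.69
Contaminant velocity v_c = v/R = 0.1829/63.69 = 0.002871 m/d
L = 1.26 km = 1260 m
t = L/v_c = 1260/0.002871 = 438800 d
   = 438800/365 = 1200 yr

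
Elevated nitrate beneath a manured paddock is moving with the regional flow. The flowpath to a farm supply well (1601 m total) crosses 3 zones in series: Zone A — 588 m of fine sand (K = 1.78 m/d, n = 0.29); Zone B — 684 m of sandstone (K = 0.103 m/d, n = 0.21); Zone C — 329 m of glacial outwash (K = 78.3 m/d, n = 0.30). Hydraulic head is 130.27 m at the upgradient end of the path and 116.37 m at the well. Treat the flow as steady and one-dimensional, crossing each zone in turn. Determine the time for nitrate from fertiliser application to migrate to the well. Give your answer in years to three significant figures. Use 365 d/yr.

Total head drop ΔH = 130.27 − 116.37 = 13.90 m
Continuity: the same q passes through each zone, so ΔH = q·Σ(L_j/K_j) — the zones act as resistances in series.
Σ(L/K) = 588/1.78 + 684/0.103 + 329/78.3 = 330.3 + 6641 + 4.202 = 6975 d
q = ΔH / Σ(L/K) = 13.90 / 6975 = 0.001993 m/d (same in every zone)
Zone A: v = q/n = 0.001993/0.29 = 0.006872 m/d → t_A = 588/0.006872 = 85570 d
Zone B: v = q/n = 0.001993/0.21 = 0.009489 m/d → t_B = 684/0.009489 = 72080 d
Zone C: v = q/n = 0.001993/0.30 = 0.006642 m/d → t_C = 329/0.006642 = 49530 d
Total t = 85570 + 72080 + 49530 = 207200 d
   = 207200 / 365 = 568 yr

568 years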